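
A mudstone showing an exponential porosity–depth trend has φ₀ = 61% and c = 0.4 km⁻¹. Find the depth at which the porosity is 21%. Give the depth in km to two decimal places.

Invert Athy's law: d = ln(φ₀/φ) / c
d = ln(0.61/0.21) / 0.4 = ln(2.905) / 0.4 = 1.0664 / 0.4 = 2.666 km

2.67 km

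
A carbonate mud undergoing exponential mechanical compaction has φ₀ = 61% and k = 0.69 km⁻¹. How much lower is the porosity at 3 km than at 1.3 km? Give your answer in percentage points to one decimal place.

17.2 percentage points

φ(1.3) = 0.61·e^(−0.69×1.3) = 0.2488
φ(3) = 0.61·e^(−0.69×3) = 0.0770
Δφ = 0.2488 − 0.0770 = 0.1718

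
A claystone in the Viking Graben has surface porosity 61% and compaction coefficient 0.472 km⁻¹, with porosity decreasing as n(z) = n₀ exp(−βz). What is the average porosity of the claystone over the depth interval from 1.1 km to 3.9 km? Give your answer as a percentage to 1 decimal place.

⟨n⟩ = (1/(z₂−z₁)) ∫ n₀ e^(−βz) dz = n₀·(e^(−β·z₁) − e^(−β·z₂)) / (β·(z₂−z₁))
e^(−0.472×1.1) = 0.5950; e^(−0.472×3.9) = 0.1587
⟨n⟩ = 0.61 × (0.5950 − 0.1587) / (0.472 × 2.8) = 0.61 × 0.3301 = 0.2014

20.1%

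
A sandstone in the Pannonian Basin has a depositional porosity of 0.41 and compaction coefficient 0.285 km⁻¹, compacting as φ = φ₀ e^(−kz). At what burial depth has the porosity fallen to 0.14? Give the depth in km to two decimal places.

3.77 km

Invert Athy's law: z = ln(φ₀/φ) / k
z = ln(0.41/0.14) / 0.285 = ln(2.929) / 0.285 = 1.0745 / 0.285 = 3.770 km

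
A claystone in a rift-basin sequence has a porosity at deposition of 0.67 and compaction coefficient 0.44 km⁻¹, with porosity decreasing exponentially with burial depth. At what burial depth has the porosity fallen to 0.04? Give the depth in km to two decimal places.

Invert Athy's law: d = ln(n₀/n) / β
d = ln(0.67/0.04) / 0.44 = ln(16.75) / 0.44 = 2.8184 / 0.44 = 6.405 km

6.41 km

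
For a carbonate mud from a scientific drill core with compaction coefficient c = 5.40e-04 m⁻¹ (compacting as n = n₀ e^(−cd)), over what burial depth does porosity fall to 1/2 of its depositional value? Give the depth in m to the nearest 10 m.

Working in km (1 km = 1000 m; c in km⁻¹ = c in m⁻¹ × 1000):
n/n₀ = 1/2 ⇒ exp(−c·d) = 1/2 ⇒ d = ln(2) / c
d = 0.6931 / 0.54 = 1.284 km

1280 m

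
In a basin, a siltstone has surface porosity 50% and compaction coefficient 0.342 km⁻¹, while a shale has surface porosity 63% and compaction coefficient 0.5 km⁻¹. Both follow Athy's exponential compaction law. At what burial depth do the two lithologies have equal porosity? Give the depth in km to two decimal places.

Set n₀ₐ e^(−kₐd) = n₀ᵦ e^(−kᵦd) ⇒ ln(n₀ₐ/n₀ᵦ) = (kₐ − kᵦ)·d
d = ln(0.5/0.63) / (0.342 − 0.5) = -0.2311 / -0.158 = 1.463 km

1.46 km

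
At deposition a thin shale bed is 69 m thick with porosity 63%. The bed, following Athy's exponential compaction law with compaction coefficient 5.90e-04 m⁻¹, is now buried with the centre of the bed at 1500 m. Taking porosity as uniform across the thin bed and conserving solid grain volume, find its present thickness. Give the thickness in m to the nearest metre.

35 m

Working in km (1 km = 1000 m; k in km⁻¹ = k in m⁻¹ × 1000):
Porosity at 1.5 km: n = 0.63·exp(−0.59×1.5) = 0.2600
Solid-volume conservation: h(1−n) = h₀(1−n₀) ⇒ h = h₀·(1−n₀)/(1−n)
h = 0.069 × (1 − 0.63)/(1 − 0.2600) = 0.069 × 0.5000 = 0.0345 km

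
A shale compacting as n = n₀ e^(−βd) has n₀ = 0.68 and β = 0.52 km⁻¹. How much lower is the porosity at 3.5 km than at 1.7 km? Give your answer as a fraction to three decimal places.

0.171

n(1.7) = 0.68·e^(−0.52×1.7) = 0.2809
n(3.5) = 0.68·e^(−0.52×3.5) = 0.1102
Δn = 0.2809 − 0.1102 = 0.1707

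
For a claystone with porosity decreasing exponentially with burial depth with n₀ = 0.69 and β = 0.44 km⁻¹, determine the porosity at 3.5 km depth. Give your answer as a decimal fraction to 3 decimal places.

0.148

n = n₀·exp(−β·Z) = 0.69 × exp(−0.44 × 3.5) = 0.69 × exp(−1.54)
  = 0.69 × 0.2144 = 0.1479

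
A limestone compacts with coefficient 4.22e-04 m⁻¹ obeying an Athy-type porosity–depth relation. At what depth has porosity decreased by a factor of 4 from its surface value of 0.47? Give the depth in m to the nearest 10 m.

3290 m

Working in km (1 km = 1000 m; c in km⁻¹ = c in m⁻¹ × 1000):
n/n₀ = 1/4 ⇒ exp(−c·Z) = 1/4 ⇒ Z = ln(4) / c
Z = 1.3863 / 0.422 = 3.285 km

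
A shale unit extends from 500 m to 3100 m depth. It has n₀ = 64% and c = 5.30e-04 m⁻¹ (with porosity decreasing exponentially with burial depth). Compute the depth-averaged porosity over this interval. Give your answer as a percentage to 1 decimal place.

Working in km (1 km = 1000 m; c in km⁻¹ = c in m⁻¹ × 1000):
⟨n⟩ = (1/(Z₂−Z₁)) ∫ n₀ e^(−cZ) dZ = n₀·(e^(−c·Z₁) − e^(−c·Z₂)) / (c·(Z₂−Z₁))
e^(−0.53×0.5) = 0.7672; e^(−0.53×3.1) = 0.1934
⟨n⟩ = 0.64 × (0.7672 − 0.1934) / (0.53 × 2.6) = 0.64 × 0.4164 = 0.2665

26.6%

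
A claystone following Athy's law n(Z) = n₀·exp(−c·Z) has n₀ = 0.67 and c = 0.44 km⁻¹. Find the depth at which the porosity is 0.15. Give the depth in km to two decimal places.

Invert Athy's law: Z = ln(n₀/n) / c
Z = ln(0.67/0.15) / 0.44 = ln(4.467) / 0.44 = 1.4966 / 0.44 = 3.401 km

3.40 km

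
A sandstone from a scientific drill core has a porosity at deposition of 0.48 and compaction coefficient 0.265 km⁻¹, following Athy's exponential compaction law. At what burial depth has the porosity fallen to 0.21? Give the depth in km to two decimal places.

3.12 km

Invert Athy's law: d = ln(n₀/n) / k
d = ln(0.48/0.21) / 0.265 = ln(2.286) / 0.265 = 0.8267 / 0.265 = 3.120 km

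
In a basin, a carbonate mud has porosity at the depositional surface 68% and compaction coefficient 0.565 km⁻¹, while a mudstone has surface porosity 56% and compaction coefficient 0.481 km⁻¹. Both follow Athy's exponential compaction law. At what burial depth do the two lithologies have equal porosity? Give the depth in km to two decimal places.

2.31 km

Set φ₀ₐ e^(−βₐz) = φ₀ᵦ e^(−βᵦz) ⇒ ln(φ₀ₐ/φ₀ᵦ) = (βₐ − βᵦ)·z
z = ln(0.68/0.56) / (0.565 − 0.481) = 0.1942 / 0.084 = 2.311 km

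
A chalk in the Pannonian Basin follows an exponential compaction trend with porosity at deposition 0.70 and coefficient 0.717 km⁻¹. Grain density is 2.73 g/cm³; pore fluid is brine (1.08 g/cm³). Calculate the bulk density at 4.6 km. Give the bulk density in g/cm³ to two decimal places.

2.69 g/cm³

Porosity at depth: φ = 0.7·exp(−0.717×4.6) = 0.7×0.0369 = 0.0259
Bulk density: ρ_b = (1−φ)ρ_g + φ·ρ_f = 0.9741×2.73 + 0.0259×1.08
       = 2.659 + 0.028 = 2.687 g/cm³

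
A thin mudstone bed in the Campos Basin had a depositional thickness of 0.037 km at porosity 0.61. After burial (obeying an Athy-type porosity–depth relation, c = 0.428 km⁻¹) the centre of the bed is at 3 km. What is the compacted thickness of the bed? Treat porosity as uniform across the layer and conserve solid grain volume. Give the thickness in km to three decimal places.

0.017 km

Porosity at 3 km: n = 0.61·exp(−0.428×3) = 0.1689
Solid-volume conservation: h(1−n) = h₀(1−n₀) ⇒ h = h₀·(1−n₀)/(1−n)
h = 0.037 × (1 − 0.61)/(1 − 0.1689) = 0.037 × 0.4693 = 0.0174 km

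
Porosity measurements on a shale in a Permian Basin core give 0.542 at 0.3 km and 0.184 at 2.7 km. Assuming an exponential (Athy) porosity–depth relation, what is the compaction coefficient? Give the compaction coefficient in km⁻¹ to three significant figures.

0.450 km⁻¹

Athy: φ(z) = φ₀ e^(−βz) ⇒ φ₁/φ₂ = e^{β(z₂−z₁)} ⇒ β = ln(φ₁/φ₂)/(z₂−z₁)
β = ln(0.542/0.184) / (2.7 − 0.3) = ln(2.946) / 2.4 = 1.0803 / 2.4 = 0.4501 km⁻¹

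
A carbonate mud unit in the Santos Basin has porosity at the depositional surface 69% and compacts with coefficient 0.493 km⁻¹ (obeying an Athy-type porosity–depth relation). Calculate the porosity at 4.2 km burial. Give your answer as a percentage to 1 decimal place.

φ = φ₀·exp(−β·z) = 0.69 × exp(−0.493 × 4.2) = 0.69 × exp(−2.071)
  = 0.69 × 0.1261 = 0.0870

8.7%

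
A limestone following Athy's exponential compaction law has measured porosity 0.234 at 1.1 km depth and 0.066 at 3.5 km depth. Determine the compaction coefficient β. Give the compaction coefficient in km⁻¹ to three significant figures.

Athy: n(Z) = n₀ e^(−βZ) ⇒ n₁/n₂ = e^{β(Z₂−Z₁)} ⇒ β = ln(n₁/n₂)/(Z₂−Z₁)
β = ln(0.234/0.066) / (3.5 − 1.1) = ln(3.545) / 2.4 = 1.2657 / 2.4 = 0.5274 km⁻¹

0.527 km⁻¹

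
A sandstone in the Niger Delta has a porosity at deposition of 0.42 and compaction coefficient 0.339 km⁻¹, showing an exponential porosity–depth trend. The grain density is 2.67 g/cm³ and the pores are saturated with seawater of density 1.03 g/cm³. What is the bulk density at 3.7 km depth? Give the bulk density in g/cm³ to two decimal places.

Porosity at depth: phi = 0.42·exp(−0.339×3.7) = 0.42×0.2853 = 0.1198
Bulk density: ρ_b = (1−phi)ρ_g + phi·ρ_f = 0.8802×2.67 + 0.1198×1.03
       = 2.350 + 0.123 = 2.474 g/cm³

2.47 g/cm³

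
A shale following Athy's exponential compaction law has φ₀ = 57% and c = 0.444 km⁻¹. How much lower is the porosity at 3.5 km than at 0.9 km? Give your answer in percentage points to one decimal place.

φ(0.9) = 0.57·e^(−0.444×0.9) = 0.3822
φ(3.5) = 0.57·e^(−0.444×3.5) = 0.1205
Δφ = 0.3822 − 0.1205 = 0.2617

26.2 percentage points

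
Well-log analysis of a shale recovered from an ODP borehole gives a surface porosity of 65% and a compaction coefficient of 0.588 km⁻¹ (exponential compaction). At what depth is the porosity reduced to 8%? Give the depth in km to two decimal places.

Invert Athy's law: d = ln(φ₀/φ) / β
d = ln(0.65/0.08) / 0.588 = ln(8.125) / 0.588 = 2.0949 / 0.588 = 3.563 km

3.56 km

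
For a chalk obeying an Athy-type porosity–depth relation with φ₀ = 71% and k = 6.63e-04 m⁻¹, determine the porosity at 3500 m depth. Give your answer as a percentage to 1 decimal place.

7.0%

Working in km (1 km = 1000 m; k in km⁻¹ = k in m⁻¹ × 1000):
φ = φ₀·exp(−k·d) = 0.71 × exp(−0.663 × 3.5) = 0.71 × exp(−2.321)
  = 0.71 × 0.0982 = 0.0697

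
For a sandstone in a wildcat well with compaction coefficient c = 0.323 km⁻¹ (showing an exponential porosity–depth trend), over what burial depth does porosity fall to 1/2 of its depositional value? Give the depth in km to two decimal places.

2.15 km

phi/phi₀ = 1/2 ⇒ exp(−c·Z) = 1/2 ⇒ Z = ln(2) / c
Z = 0.6931 / 0.323 = 2.146 km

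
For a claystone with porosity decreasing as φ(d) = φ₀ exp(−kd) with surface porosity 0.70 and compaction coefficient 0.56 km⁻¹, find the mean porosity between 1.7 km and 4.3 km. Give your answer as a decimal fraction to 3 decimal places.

0.142

⟨φ⟩ = (1/(d₂−d₁)) ∫ φ₀ e^(−kd) dd = φ₀·(e^(−k·d₁) − e^(−k·d₂)) / (k·(d₂−d₁))
e^(−0.56×1.7) = 0.3860; e^(−0.56×4.3) = 0.0900
⟨φ⟩ = 0.7 × (0.3860 − 0.0900) / (0.56 × 2.6) = 0.7 × 0.2033 = 0.1423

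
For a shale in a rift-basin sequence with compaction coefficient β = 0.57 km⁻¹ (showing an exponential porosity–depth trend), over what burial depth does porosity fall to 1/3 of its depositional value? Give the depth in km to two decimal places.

phi/phi₀ = 1/3 ⇒ exp(−β·z) = 1/3 ⇒ z = ln(3) / β
z = 1.0986 / 0.57 = 1.927 km

1.93 km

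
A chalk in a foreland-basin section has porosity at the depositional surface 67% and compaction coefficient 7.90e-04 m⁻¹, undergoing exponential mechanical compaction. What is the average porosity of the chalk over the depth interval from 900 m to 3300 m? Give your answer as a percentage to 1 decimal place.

14.7%

Working in km (1 km = 1000 m; β in km⁻¹ = β in m⁻¹ × 1000):
⟨φ⟩ = (1/(Z₂−Z₁)) ∫ φ₀ e^(−βZ) dZ = φ₀·(e^(−β·Z₁) − e^(−β·Z₂)) / (β·(Z₂−Z₁))
e^(−0.79×0.9) = 0.4912; e^(−0.79×3.3) = 0.0738
⟨φ⟩ = 0.67 × (0.4912 − 0.0738) / (0.79 × 2.4) = 0.67 × 0.2201 = 0.1475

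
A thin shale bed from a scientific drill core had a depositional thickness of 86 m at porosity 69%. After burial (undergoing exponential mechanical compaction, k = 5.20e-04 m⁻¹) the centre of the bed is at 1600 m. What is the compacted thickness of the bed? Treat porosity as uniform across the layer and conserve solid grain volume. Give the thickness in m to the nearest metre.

38 m

Working in km (1 km = 1000 m; k in km⁻¹ = k in m⁻¹ × 1000):
Porosity at 1.6 km: phi = 0.69·exp(−0.52×1.6) = 0.3003
Solid-volume conservation: h(1−phi) = h₀(1−phi₀) ⇒ h = h₀·(1−phi₀)/(1−phi)
h = 0.086 × (1 − 0.69)/(1 − 0.3003) = 0.086 × 0.4430 = 0.0381 km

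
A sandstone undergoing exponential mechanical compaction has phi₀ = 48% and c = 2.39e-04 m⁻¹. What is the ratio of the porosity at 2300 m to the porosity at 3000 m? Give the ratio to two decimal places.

Working in km (1 km = 1000 m; c in km⁻¹ = c in m⁻¹ × 1000):
phi(Z₁)/phi(Z₂) = e^(−c·Z₁)/e^(−c·Z₂) = e^{c(Z₂−Z₁)}
= exp(0.239 × 0.7) = exp(0.1673) = 1.1821

1.18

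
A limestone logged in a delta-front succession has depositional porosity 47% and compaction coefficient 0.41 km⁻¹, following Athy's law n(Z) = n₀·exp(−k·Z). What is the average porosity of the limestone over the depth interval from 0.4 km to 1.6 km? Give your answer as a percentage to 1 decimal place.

⟨n⟩ = (1/(Z₂−Z₁)) ∫ n₀ e^(−kZ) dZ = n₀·(e^(−k·Z₁) − e^(−k·Z₂)) / (k·(Z₂−Z₁))
e^(−0.41×0.4) = 0.8487; e^(−0.41×1.6) = 0.5189
⟨n⟩ = 0.47 × (0.8487 − 0.5189) / (0.41 × 1.2) = 0.47 × 0.6704 = 0.3151

31.5%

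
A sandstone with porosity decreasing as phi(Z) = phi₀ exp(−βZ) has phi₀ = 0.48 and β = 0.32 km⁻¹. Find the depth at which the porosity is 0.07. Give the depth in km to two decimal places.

6.02 km

Invert Athy's law: Z = ln(phi₀/phi) / β
Z = ln(0.48/0.07) / 0.32 = ln(6.857) / 0.32 = 1.9253 / 0.32 = 6.017 km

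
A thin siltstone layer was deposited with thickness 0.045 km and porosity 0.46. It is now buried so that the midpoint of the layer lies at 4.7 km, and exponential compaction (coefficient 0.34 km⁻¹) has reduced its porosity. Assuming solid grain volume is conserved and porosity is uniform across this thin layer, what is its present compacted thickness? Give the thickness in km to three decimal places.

0.027 km

Porosity at 4.7 km: phi = 0.46·exp(−0.34×4.7) = 0.0931
Solid-volume conservation: h(1−phi) = h₀(1−phi₀) ⇒ h = h₀·(1−phi₀)/(1−phi)
h = 0.045 × (1 − 0.46)/(1 − 0.0931) = 0.045 × 0.5954 = 0.0268 km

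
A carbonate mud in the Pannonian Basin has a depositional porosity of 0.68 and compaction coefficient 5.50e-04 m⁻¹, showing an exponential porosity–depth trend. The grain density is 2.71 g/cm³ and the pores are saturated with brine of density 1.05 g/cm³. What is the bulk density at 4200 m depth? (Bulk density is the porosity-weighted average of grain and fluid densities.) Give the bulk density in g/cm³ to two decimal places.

Working in km (1 km = 1000 m; c in km⁻¹ = c in m⁻¹ × 1000):
Porosity at depth: phi = 0.68·exp(−0.55×4.2) = 0.68×0.0993 = 0.0675
Bulk density: ρ_b = (1−phi)ρ_g + phi·ρ_f = 0.9325×2.71 + 0.0675×1.05
       = 2.527 + 0.071 = 2.598 g/cm³

2.60 g/cm³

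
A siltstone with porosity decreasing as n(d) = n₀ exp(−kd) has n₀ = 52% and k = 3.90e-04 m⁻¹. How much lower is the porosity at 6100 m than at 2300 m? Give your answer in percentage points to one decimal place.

Working in km (1 km = 1000 m; k in km⁻¹ = k in m⁻¹ × 1000):
n(2.3) = 0.52·e^(−0.39×2.3) = 0.2121
n(6.1) = 0.52·e^(−0.39×6.1) = 0.0482
Δn = 0.2121 − 0.0482 = 0.1639

16.4 percentage points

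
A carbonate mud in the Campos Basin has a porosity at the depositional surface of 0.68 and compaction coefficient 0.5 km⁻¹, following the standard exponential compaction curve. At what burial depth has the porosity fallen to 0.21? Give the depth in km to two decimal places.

2.35 km

Invert Athy's law: d = ln(φ₀/φ) / β
d = ln(0.68/0.21) / 0.5 = ln(3.238) / 0.5 = 1.1750 / 0.5 = 2.350 km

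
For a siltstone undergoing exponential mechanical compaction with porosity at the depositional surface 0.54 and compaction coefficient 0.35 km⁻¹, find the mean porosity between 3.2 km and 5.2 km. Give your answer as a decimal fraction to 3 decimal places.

⟨n⟩ = (1/(d₂−d₁)) ∫ n₀ e^(−βd) dd = n₀·(e^(−β·d₁) − e^(−β·d₂)) / (β·(d₂−d₁))
e^(−0.35×3.2) = 0.3263; e^(−0.35×5.2) = 0.1620
⟨n⟩ = 0.54 × (0.3263 − 0.1620) / (0.35 × 2) = 0.54 × 0.2346 = 0.1267

0.127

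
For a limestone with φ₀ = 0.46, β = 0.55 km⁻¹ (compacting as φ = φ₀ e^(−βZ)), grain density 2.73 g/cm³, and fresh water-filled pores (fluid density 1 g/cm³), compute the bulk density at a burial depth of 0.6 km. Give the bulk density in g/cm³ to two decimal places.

Porosity at depth: φ = 0.46·exp(−0.55×0.6) = 0.46×0.7189 = 0.3307
Bulk density: ρ_b = (1−φ)ρ_g + φ·ρ_f = 0.6693×2.73 + 0.3307×1
       = 1.827 + 0.331 = 2.158 g/cm³

2.16 g/cm³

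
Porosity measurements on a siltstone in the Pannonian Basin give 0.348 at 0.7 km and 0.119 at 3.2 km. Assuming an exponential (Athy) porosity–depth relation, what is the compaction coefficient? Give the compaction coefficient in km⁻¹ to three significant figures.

0.429 km⁻¹

Athy: phi(z) = phi₀ e^(−cz) ⇒ phi₁/phi₂ = e^{c(z₂−z₁)} ⇒ c = ln(phi₁/phi₂)/(z₂−z₁)
c = ln(0.348/0.119) / (3.2 − 0.7) = ln(2.924) / 2.5 = 1.0731 / 2.5 = 0.4292 km⁻¹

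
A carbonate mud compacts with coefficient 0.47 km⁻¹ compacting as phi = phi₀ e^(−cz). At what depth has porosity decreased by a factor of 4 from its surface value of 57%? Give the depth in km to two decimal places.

phi/phi₀ = 1/4 ⇒ exp(−c·z) = 1/4 ⇒ z = ln(4) / c
z = 1.3863 / 0.47 = 2.950 km

2.95 km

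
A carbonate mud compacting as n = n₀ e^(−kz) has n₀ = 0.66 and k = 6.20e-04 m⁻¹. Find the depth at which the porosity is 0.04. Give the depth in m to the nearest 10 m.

4520 m

Working in km (1 km = 1000 m; k in km⁻¹ = k in m⁻¹ × 1000):
Invert Athy's law: z = ln(n₀/n) / k
z = ln(0.66/0.04) / 0.62 = ln(16.5) / 0.62 = 2.8034 / 0.62 = 4.522 km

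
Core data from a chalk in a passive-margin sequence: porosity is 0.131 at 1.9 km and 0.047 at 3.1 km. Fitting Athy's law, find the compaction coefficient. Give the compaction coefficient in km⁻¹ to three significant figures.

0.854 km⁻¹

Athy: φ(z) = φ₀ e^(−cz) ⇒ φ₁/φ₂ = e^{c(z₂−z₁)} ⇒ c = ln(φ₁/φ₂)/(z₂−z₁)
c = ln(0.131/0.047) / (3.1 − 1.9) = ln(2.787) / 1.2 = 1.0250 / 1.2 = 0.8542 km⁻¹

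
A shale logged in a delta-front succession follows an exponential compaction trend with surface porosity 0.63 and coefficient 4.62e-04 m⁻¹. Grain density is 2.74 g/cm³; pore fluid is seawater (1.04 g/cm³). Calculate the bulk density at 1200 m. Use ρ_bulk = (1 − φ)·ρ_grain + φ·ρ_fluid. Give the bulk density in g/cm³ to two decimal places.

2.12 g/cm³

Working in km (1 km = 1000 m; k in km⁻¹ = k in m⁻¹ × 1000):
Porosity at depth: n = 0.63·exp(−0.462×1.2) = 0.63×0.5744 = 0.3619
Bulk density: ρ_b = (1−n)ρ_g + n·ρ_f = 0.6381×2.74 + 0.3619×1.04
       = 1.748 + 0.376 = 2.125 g/cm³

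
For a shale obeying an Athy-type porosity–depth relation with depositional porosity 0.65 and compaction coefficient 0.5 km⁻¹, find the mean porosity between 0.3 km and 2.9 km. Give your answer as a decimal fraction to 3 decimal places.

0.313

⟨n⟩ = (1/(z₂−z₁)) ∫ n₀ e^(−kz) dz = n₀·(e^(−k·z₁) − e^(−k·z₂)) / (k·(z₂−z₁))
e^(−0.5×0.3) = 0.8607; e^(−0.5×2.9) = 0.2346
⟨n⟩ = 0.65 × (0.8607 − 0.2346) / (0.5 × 2.6) = 0.65 × 0.4816 = 0.3131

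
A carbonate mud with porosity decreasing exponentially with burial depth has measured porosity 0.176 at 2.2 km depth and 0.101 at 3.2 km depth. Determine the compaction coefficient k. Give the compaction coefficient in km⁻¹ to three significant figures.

Athy: n(Z) = n₀ e^(−kZ) ⇒ n₁/n₂ = e^{k(Z₂−Z₁)} ⇒ k = ln(n₁/n₂)/(Z₂−Z₁)
k = ln(0.176/0.101) / (3.2 − 2.2) = ln(1.743) / 1 = 0.5554 / 1 = 0.5554 km⁻¹

0.555 km⁻¹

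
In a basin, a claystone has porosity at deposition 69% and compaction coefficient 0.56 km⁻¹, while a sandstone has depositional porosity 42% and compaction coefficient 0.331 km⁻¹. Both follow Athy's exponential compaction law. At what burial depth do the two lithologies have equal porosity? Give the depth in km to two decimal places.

Set φ₀ₐ e^(−kₐz) = φ₀ᵦ e^(−kᵦz) ⇒ ln(φ₀ₐ/φ₀ᵦ) = (kₐ − kᵦ)·z
z = ln(0.69/0.42) / (0.56 − 0.331) = 0.4964 / 0.229 = 2.168 km

2.17 km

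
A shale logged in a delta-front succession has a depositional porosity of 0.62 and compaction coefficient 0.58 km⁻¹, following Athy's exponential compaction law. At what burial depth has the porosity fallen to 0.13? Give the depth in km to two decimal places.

Invert Athy's law: Z = ln(phi₀/phi) / c
Z = ln(0.62/0.13) / 0.58 = ln(4.769) / 0.58 = 1.5622 / 0.58 = 2.693 km

2.69 km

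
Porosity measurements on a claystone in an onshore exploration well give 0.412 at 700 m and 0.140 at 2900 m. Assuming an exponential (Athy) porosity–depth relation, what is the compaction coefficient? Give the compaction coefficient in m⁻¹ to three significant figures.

0.000491 m⁻¹

Working in km (1 km = 1000 m; k in km⁻¹ = k in m⁻¹ × 1000):
Athy: φ(d) = φ₀ e^(−kd) ⇒ φ₁/φ₂ = e^{k(d₂−d₁)} ⇒ k = ln(φ₁/φ₂)/(d₂−d₁)
k = ln(0.412/0.14) / (2.9 − 0.7) = ln(2.943) / 2.2 = 1.0794 / 2.2 = 0.4906 km⁻¹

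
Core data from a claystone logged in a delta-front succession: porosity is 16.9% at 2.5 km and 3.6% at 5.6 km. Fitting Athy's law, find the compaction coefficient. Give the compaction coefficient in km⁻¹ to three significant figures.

Athy: phi(z) = phi₀ e^(−kz) ⇒ phi₁/phi₂ = e^{k(z₂−z₁)} ⇒ k = ln(phi₁/phi₂)/(z₂−z₁)
k = ln(0.169/0.036) / (5.6 − 2.5) = ln(4.694) / 3.1 = 1.5464 / 3.1 = 0.4988 km⁻¹

0.499 km⁻¹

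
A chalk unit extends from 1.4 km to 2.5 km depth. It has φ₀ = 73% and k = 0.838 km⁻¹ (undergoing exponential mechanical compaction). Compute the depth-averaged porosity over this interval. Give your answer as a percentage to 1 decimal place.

⟨φ⟩ = (1/(Z₂−Z₁)) ∫ φ₀ e^(−kZ) dZ = φ₀·(e^(−k·Z₁) − e^(−k·Z₂)) / (k·(Z₂−Z₁))
e^(−0.838×1.4) = 0.3094; e^(−0.838×2.5) = 0.1231
⟨φ⟩ = 0.73 × (0.3094 − 0.1231) / (0.838 × 1.1) = 0.73 × 0.2021 = 0.1475

14.8%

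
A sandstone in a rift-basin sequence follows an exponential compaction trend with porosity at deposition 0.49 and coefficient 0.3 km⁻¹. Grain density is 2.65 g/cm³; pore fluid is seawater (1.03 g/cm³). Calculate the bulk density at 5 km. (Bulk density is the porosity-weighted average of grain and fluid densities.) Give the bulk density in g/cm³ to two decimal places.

2.47 g/cm³

Porosity at depth: φ = 0.49·exp(−0.3×5) = 0.49×0.2231 = 0.1093
Bulk density: ρ_b = (1−φ)ρ_g + φ·ρ_f = 0.8907×2.65 + 0.1093×1.03
       = 2.360 + 0.113 = 2.473 g/cm³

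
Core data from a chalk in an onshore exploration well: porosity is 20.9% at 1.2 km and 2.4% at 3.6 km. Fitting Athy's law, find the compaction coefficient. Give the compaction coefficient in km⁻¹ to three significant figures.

0.902 km⁻¹

Athy: n(d) = n₀ e^(−kd) ⇒ n₁/n₂ = e^{k(d₂−d₁)} ⇒ k = ln(n₁/n₂)/(d₂−d₁)
k = ln(0.209/0.024) / (3.6 − 1.2) = ln(8.708) / 2.4 = 2.1643 / 2.4 = 0.9018 km⁻¹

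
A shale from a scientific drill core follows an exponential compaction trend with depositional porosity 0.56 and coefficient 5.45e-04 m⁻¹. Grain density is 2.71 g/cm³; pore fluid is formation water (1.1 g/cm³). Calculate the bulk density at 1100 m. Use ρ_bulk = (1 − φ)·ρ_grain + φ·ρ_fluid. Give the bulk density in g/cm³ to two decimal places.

2.21 g/cm³

Working in km (1 km = 1000 m; k in km⁻¹ = k in m⁻¹ × 1000):
Porosity at depth: φ = 0.56·exp(−0.545×1.1) = 0.56×0.5491 = 0.3075
Bulk density: ρ_b = (1−φ)ρ_g + φ·ρ_f = 0.6925×2.71 + 0.3075×1.1
       = 1.877 + 0.338 = 2.215 g/cm³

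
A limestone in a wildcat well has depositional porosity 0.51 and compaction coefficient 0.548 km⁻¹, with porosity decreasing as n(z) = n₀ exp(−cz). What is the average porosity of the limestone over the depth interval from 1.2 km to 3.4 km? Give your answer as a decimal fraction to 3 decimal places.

⟨n⟩ = (1/(z₂−z₁)) ∫ n₀ e^(−cz) dz = n₀·(e^(−c·z₁) − e^(−c·z₂)) / (c·(z₂−z₁))
e^(−0.548×1.2) = 0.5181; e^(−0.548×3.4) = 0.1552
⟨n⟩ = 0.51 × (0.5181 − 0.1552) / (0.548 × 2.2) = 0.51 × 0.3010 = 0.1535

0.154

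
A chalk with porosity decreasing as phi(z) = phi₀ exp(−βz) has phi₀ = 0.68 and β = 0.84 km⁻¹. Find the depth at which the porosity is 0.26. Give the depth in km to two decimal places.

1.14 km

Invert Athy's law: z = ln(phi₀/phi) / β
z = ln(0.68/0.26) / 0.84 = ln(2.615) / 0.84 = 0.9614 / 0.84 = 1.145 km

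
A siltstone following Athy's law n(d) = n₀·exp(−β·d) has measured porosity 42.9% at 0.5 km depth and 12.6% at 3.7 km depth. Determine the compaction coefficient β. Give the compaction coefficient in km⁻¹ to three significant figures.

0.383 km⁻¹

Athy: n(d) = n₀ e^(−βd) ⇒ n₁/n₂ = e^{β(d₂−d₁)} ⇒ β = ln(n₁/n₂)/(d₂−d₁)
β = ln(0.429/0.126) / (3.7 − 0.5) = ln(3.405) / 3.2 = 1.2252 / 3.2 = 0.3829 km⁻¹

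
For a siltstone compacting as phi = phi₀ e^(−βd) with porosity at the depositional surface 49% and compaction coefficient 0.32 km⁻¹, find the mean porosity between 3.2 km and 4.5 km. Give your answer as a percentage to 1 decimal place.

14.4%

⟨phi⟩ = (1/(d₂−d₁)) ∫ phi₀ e^(−βd) dd = phi₀·(e^(−β·d₁) − e^(−β·d₂)) / (β·(d₂−d₁))
e^(−0.32×3.2) = 0.3592; e^(−0.32×4.5) = 0.2369
⟨phi⟩ = 0.49 × (0.3592 − 0.2369) / (0.32 × 1.3) = 0.49 × 0.2938 = 0.1440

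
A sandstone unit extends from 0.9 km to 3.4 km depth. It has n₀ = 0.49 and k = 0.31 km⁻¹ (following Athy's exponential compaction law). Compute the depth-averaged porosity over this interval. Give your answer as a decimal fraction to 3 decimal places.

0.258

⟨n⟩ = (1/(z₂−z₁)) ∫ n₀ e^(−kz) dz = n₀·(e^(−k·z₁) − e^(−k·z₂)) / (k·(z₂−z₁))
e^(−0.31×0.9) = 0.7565; e^(−0.31×3.4) = 0.3485
⟨n⟩ = 0.49 × (0.7565 − 0.3485) / (0.31 × 2.5) = 0.49 × 0.5265 = 0.2580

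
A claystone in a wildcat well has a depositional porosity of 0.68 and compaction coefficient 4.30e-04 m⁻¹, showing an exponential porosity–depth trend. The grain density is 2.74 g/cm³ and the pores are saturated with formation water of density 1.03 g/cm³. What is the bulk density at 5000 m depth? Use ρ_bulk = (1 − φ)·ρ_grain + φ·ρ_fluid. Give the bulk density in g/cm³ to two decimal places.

Working in km (1 km = 1000 m; k in km⁻¹ = k in m⁻¹ × 1000):
Porosity at depth: n = 0.68·exp(−0.43×5) = 0.68×0.1165 = 0.0792
Bulk density: ρ_b = (1−n)ρ_g + n·ρ_f = 0.9208×2.74 + 0.0792×1.03
       = 2.523 + 0.082 = 2.605 g/cm³

2.60 g/cm³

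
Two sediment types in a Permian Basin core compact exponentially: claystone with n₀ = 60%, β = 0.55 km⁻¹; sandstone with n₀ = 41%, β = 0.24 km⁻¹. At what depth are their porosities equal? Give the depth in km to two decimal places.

1.23 km

Set n₀ₐ e^(−βₐZ) = n₀ᵦ e^(−βᵦZ) ⇒ ln(n₀ₐ/n₀ᵦ) = (βₐ − βᵦ)·Z
Z = ln(0.6/0.41) / (0.55 − 0.24) = 0.3808 / 0.31 = 1.228 km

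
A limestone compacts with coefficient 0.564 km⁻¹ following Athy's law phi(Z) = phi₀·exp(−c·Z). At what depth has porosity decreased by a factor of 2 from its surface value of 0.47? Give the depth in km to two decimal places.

1.23 km

phi/phi₀ = 1/2 ⇒ exp(−c·Z) = 1/2 ⇒ Z = ln(2) / c
Z = 0.6931 / 0.564 = 1.229 km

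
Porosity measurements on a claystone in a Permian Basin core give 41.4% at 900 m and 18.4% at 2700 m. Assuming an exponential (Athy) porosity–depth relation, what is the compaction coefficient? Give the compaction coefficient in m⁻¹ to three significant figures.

0.000451 m⁻¹

Working in km (1 km = 1000 m; β in km⁻¹ = β in m⁻¹ × 1000):
Athy: phi(Z) = phi₀ e^(−βZ) ⇒ phi₁/phi₂ = e^{β(Z₂−Z₁)} ⇒ β = ln(phi₁/phi₂)/(Z₂−Z₁)
β = ln(0.414/0.184) / (2.7 − 0.9) = ln(2.25) / 1.8 = 0.8109 / 1.8 = 0.4505 km⁻¹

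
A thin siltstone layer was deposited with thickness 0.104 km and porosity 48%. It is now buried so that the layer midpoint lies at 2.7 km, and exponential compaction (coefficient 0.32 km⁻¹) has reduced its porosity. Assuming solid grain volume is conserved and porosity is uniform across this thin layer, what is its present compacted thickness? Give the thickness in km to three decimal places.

0.068 km

Porosity at 2.7 km: φ = 0.48·exp(−0.32×2.7) = 0.2023
Solid-volume conservation: h(1−φ) = h₀(1−φ₀) ⇒ h = h₀·(1−φ₀)/(1−φ)
h = 0.104 × (1 − 0.48)/(1 − 0.2023) = 0.104 × 0.6519 = 0.0678 km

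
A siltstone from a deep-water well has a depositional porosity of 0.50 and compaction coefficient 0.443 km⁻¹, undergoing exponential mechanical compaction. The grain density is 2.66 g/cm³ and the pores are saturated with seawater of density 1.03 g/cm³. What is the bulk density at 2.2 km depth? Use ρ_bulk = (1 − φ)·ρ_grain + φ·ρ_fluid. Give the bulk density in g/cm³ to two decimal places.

Porosity at depth: φ = 0.5·exp(−0.443×2.2) = 0.5×0.3773 = 0.1887
Bulk density: ρ_b = (1−φ)ρ_g + φ·ρ_f = 0.8113×2.66 + 0.1887×1.03
       = 2.158 + 0.194 = 2.352 g/cm³

2.35 g/cm³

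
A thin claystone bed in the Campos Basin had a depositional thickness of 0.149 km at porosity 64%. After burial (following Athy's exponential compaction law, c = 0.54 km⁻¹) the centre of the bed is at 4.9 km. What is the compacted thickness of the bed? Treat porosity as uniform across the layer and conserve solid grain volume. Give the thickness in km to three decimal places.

0.056 km

Porosity at 4.9 km: φ = 0.64·exp(−0.54×4.9) = 0.0454
Solid-volume conservation: h(1−φ) = h₀(1−φ₀) ⇒ h = h₀·(1−φ₀)/(1−φ)
h = 0.149 × (1 − 0.64)/(1 − 0.0454) = 0.149 × 0.3771 = 0.0562 km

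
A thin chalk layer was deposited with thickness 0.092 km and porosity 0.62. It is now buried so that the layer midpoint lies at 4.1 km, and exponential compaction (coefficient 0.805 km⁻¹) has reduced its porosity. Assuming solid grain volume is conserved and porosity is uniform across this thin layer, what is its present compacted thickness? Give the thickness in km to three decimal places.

Porosity at 4.1 km: phi = 0.62·exp(−0.805×4.1) = 0.0229
Solid-volume conservation: h(1−phi) = h₀(1−phi₀) ⇒ h = h₀·(1−phi₀)/(1−phi)
h = 0.092 × (1 − 0.62)/(1 − 0.0229) = 0.092 × 0.3889 = 0.0358 km

0.036 km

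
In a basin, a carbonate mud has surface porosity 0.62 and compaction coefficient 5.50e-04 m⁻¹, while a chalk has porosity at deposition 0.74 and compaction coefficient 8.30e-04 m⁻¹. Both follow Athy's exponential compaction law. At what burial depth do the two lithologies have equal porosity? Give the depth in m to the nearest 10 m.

Working in km (1 km = 1000 m; β in km⁻¹ = β in m⁻¹ × 1000):
Set n₀ₐ e^(−βₐz) = n₀ᵦ e^(−βᵦz) ⇒ ln(n₀ₐ/n₀ᵦ) = (βₐ − βᵦ)·z
z = ln(0.62/0.74) / (0.55 − 0.83) = -0.1769 / -0.28 = 0.632 km

630 m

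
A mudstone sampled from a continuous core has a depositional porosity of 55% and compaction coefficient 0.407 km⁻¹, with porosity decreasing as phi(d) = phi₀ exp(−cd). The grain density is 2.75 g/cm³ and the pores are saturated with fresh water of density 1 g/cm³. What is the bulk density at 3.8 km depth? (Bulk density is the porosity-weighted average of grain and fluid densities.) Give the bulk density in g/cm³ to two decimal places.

Porosity at depth: phi = 0.55·exp(−0.407×3.8) = 0.55×0.2130 = 0.1171
Bulk density: ρ_b = (1−phi)ρ_g + phi·ρ_f = 0.8829×2.75 + 0.1171×1
       = 2.428 + 0.117 = 2.545 g/cm³

2.55 g/cm³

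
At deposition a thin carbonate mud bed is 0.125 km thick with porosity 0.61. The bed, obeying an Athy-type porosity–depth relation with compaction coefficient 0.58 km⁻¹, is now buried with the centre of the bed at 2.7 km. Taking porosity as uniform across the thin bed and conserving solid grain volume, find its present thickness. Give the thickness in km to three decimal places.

0.056 km

Porosity at 2.7 km: φ = 0.61·exp(−0.58×2.7) = 0.1274
Solid-volume conservation: h(1−φ) = h₀(1−φ₀) ⇒ h = h₀·(1−φ₀)/(1−φ)
h = 0.125 × (1 − 0.61)/(1 − 0.1274) = 0.125 × 0.4469 = 0.0559 km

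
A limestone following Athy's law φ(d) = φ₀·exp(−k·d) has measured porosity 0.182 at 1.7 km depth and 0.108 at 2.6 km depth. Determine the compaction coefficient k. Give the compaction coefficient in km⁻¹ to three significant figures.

Athy: φ(d) = φ₀ e^(−kd) ⇒ φ₁/φ₂ = e^{k(d₂−d₁)} ⇒ k = ln(φ₁/φ₂)/(d₂−d₁)
k = ln(0.182/0.108) / (2.6 − 1.7) = ln(1.685) / 0.9 = 0.5219 / 0.9 = 0.5799 km⁻¹

0.580 km⁻¹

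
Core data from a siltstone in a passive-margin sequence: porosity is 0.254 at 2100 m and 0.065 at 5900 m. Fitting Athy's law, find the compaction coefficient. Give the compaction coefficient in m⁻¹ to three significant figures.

Working in km (1 km = 1000 m; k in km⁻¹ = k in m⁻¹ × 1000):
Athy: phi(d) = phi₀ e^(−kd) ⇒ phi₁/phi₂ = e^{k(d₂−d₁)} ⇒ k = ln(phi₁/phi₂)/(d₂−d₁)
k = ln(0.254/0.065) / (5.9 − 2.1) = ln(3.908) / 3.8 = 1.3629 / 3.8 = 0.3587 km⁻¹

0.000359 m⁻¹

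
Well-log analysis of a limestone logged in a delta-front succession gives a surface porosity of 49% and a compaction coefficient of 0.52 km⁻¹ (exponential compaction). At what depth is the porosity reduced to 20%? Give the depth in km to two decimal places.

Invert Athy's law: d = ln(φ₀/φ) / c
d = ln(0.49/0.2) / 0.52 = ln(2.45) / 0.52 = 0.8961 / 0.52 = 1.723 km

1.72 km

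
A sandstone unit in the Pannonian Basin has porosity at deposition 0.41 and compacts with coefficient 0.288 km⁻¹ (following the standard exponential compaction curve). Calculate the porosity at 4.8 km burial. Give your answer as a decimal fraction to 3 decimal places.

0.103

phi = phi₀·exp(−k·z) = 0.41 × exp(−0.288 × 4.8) = 0.41 × exp(−1.382)
  = 0.41 × 0.2510 = 0.1029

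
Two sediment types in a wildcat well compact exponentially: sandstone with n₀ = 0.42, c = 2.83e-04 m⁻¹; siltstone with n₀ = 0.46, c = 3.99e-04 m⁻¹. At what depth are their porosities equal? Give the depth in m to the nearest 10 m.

780 m

Working in km (1 km = 1000 m; c in km⁻¹ = c in m⁻¹ × 1000):
Set n₀ₐ e^(−cₐz) = n₀ᵦ e^(−cᵦz) ⇒ ln(n₀ₐ/n₀ᵦ) = (cₐ − cᵦ)·z
z = ln(0.42/0.46) / (0.283 − 0.399) = -0.0910 / -0.116 = 0.784 km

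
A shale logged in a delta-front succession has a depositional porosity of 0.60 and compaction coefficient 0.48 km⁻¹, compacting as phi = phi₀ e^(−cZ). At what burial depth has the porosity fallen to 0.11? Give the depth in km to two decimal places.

3.53 km

Invert Athy's law: Z = ln(phi₀/phi) / c
Z = ln(0.6/0.11) / 0.48 = ln(5.455) / 0.48 = 1.6964 / 0.48 = 3.534 km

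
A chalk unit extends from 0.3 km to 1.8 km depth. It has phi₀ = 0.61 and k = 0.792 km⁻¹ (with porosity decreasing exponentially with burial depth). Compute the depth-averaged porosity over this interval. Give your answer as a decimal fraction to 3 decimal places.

⟨phi⟩ = (1/(z₂−z₁)) ∫ phi₀ e^(−kz) dz = phi₀·(e^(−k·z₁) − e^(−k·z₂)) / (k·(z₂−z₁))
e^(−0.792×0.3) = 0.7885; e^(−0.792×1.8) = 0.2404
⟨phi⟩ = 0.61 × (0.7885 − 0.2404) / (0.792 × 1.5) = 0.61 × 0.4614 = 0.2815

0.281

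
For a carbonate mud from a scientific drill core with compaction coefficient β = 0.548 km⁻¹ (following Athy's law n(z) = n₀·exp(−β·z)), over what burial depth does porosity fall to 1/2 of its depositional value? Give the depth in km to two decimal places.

n/n₀ = 1/2 ⇒ exp(−β·z) = 1/2 ⇒ z = ln(2) / β
z = 0.6931 / 0.548 = 1.265 km

1.26 km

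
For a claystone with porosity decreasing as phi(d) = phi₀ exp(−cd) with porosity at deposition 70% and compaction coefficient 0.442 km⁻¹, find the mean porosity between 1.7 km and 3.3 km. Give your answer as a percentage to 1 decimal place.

⟨phi⟩ = (1/(d₂−d₁)) ∫ phi₀ e^(−cd) dd = phi₀·(e^(−c·d₁) − e^(−c·d₂)) / (c·(d₂−d₁))
e^(−0.442×1.7) = 0.4717; e^(−0.442×3.3) = 0.2326
⟨phi⟩ = 0.7 × (0.4717 − 0.2326) / (0.442 × 1.6) = 0.7 × 0.3382 = 0.2367

23.7%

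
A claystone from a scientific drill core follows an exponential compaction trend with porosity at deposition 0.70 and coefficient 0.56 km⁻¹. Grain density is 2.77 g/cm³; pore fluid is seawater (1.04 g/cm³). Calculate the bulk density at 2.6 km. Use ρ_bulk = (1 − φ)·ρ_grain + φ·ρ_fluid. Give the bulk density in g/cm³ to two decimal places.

Porosity at depth: phi = 0.7·exp(−0.56×2.6) = 0.7×0.2332 = 0.1632
Bulk density: ρ_b = (1−phi)ρ_g + phi·ρ_f = 0.8368×2.77 + 0.1632×1.04
       = 2.318 + 0.170 = 2.488 g/cm³

2.49 g/cm³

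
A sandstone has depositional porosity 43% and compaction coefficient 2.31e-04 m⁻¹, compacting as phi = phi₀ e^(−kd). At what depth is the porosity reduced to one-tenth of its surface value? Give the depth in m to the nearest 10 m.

9970 m

Working in km (1 km = 1000 m; k in km⁻¹ = k in m⁻¹ × 1000):
phi/phi₀ = 1/10 ⇒ exp(−k·d) = 1/10 ⇒ d = ln(10) / k
d = 2.3026 / 0.231 = 9.968 km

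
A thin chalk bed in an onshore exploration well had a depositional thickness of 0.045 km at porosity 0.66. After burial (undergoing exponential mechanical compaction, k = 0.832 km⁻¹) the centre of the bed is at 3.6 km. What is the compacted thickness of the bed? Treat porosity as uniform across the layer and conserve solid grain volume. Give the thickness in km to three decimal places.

0.016 km

Porosity at 3.6 km: n = 0.66·exp(−0.832×3.6) = 0.0330
Solid-volume conservation: h(1−n) = h₀(1−n₀) ⇒ h = h₀·(1−n₀)/(1−n)
h = 0.045 × (1 − 0.66)/(1 − 0.0330) = 0.045 × 0.3516 = 0.0158 km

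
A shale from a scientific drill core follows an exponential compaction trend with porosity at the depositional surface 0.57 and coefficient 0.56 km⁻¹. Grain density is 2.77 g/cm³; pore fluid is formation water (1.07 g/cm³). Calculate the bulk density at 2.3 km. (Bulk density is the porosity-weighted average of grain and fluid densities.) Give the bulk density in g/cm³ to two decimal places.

2.50 g/cm³

Porosity at depth: φ = 0.57·exp(−0.56×2.3) = 0.57×0.2758 = 0.1572
Bulk density: ρ_b = (1−φ)ρ_g + φ·ρ_f = 0.8428×2.77 + 0.1572×1.07
       = 2.335 + 0.168 = 2.503 g/cm³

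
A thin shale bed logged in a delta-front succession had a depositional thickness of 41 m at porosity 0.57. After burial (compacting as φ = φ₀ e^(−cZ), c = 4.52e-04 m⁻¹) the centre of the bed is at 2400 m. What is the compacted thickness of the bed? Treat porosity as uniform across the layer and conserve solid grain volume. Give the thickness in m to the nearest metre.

Working in km (1 km = 1000 m; c in km⁻¹ = c in m⁻¹ × 1000):
Porosity at 2.4 km: φ = 0.57·exp(−0.452×2.4) = 0.1926
Solid-volume conservation: h(1−φ) = h₀(1−φ₀) ⇒ h = h₀·(1−φ₀)/(1−φ)
h = 0.041 × (1 − 0.57)/(1 − 0.1926) = 0.041 × 0.5326 = 0.0218 km

22 m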